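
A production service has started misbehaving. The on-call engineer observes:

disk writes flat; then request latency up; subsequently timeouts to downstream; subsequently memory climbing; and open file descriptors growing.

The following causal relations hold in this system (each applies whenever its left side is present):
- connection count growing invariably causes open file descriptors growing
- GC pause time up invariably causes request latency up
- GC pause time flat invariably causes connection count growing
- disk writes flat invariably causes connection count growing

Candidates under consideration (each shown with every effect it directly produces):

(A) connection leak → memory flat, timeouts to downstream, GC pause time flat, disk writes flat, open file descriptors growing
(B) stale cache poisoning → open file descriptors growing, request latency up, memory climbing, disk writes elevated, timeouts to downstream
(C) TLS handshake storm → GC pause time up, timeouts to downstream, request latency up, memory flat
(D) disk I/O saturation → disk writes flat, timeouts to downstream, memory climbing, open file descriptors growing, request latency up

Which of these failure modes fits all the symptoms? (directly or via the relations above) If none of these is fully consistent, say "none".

For each candidate, compare predicted effects to what was observed:
(A) connection leak — fails on request latency up, memory climbing (predicts memory flat, not memory climbing)
(B) stale cache poisoning — disk writes flat -; request latency up +; timeouts to downstream +; memory climbing +; open file descriptors growing +
(C) TLS handshake storm — fails on disk writes flat, memory climbing, open file descriptors growing (predicts memory flat, not memory climbing)
(D) disk I/O saturation — disk writes flat +; request latency up +; timeouts to downstream +; memory climbing +; open file descriptors growing +
(D) is the only candidate with no mismatches.

D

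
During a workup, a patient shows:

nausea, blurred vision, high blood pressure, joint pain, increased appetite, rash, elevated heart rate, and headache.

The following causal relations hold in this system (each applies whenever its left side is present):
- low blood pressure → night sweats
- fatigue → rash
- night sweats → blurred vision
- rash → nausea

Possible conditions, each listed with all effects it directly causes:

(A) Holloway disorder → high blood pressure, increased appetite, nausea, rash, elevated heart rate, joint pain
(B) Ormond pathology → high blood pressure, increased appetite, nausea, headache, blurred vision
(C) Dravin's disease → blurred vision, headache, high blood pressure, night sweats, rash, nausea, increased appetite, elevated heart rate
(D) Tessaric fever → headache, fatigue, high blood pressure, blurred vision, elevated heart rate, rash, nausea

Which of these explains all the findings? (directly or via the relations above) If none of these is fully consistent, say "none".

For each candidate, compare predicted effects to what was observed:
(A) Holloway disorder — nausea match; blurred vision miss; high blood pressure match; joint pain match; increased appetite match; rash match; elevated heart rate match; headache miss
(B) Ormond pathology — does not account for joint pain, rash, elevated heart rate
(C) Dravin's disease — does not account for joint pain
(D) Tessaric fever — nausea match; blurred vision match; high blood pressure match; joint pain miss; increased appetite miss; rash match; elevated heart rate match; headache match
Every candidate fails on at least one observation.

none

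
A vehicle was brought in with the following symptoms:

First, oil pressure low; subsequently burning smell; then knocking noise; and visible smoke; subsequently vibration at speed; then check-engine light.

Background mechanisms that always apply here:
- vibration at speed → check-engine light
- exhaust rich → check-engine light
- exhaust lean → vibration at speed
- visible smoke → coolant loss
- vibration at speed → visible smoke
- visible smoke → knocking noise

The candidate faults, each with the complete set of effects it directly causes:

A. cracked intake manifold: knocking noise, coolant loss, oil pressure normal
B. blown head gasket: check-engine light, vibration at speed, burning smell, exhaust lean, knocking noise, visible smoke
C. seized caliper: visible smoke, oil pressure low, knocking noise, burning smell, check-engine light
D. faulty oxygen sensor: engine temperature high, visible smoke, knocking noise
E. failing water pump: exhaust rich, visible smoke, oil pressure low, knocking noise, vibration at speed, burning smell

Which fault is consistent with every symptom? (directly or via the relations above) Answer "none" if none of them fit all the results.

For each candidate, compare predicted effects to what was observed:
(A) cracked intake manifold — oil pressure low miss; burning smell miss; knocking noise match; visible smoke miss; vibration at speed miss; check-engine light miss
(B) blown head gasket — does not account for oil pressure low
(C) seized caliper — oil pressure low match; burning smell match; knocking noise match; visible smoke match; vibration at speed miss; check-engine light match
(D) faulty oxygen sensor — does not account for oil pressure low, burning smell, vibration at speed, check-engine light
(E) failing water pump — accounts for every observation (check-engine light by vibration at speed → check-engine light)
(E) alone accounts for all the evidence.

E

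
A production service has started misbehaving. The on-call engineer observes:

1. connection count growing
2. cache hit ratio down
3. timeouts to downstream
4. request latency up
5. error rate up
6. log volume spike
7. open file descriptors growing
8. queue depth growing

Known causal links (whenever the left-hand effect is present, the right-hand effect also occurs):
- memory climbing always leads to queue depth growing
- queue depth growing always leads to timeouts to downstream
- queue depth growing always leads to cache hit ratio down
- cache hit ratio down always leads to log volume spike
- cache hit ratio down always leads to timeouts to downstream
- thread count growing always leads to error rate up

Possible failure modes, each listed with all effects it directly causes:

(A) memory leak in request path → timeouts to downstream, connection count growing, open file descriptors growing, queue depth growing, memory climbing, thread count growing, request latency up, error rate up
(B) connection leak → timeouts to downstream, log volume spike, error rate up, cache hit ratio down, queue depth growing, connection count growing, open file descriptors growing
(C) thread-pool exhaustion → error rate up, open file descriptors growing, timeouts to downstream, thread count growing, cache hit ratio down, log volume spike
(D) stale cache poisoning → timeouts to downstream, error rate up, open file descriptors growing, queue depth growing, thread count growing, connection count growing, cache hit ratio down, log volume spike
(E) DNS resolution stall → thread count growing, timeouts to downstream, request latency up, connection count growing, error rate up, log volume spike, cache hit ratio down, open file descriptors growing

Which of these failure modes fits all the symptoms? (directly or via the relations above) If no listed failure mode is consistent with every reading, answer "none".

A

Testing each hypothesis:
(A) memory leak in request path — accounts for every observation (cache hit ratio down via queue depth growing → cache hit ratio down)
(B) connection leak — does not account for request latency up
(C) thread-pool exhaustion — connection count growing -; cache hit ratio down +; timeouts to downstream +; request latency up -; error rate up +; log volume spike +; open file descriptors growing +; queue depth growing -
(D) stale cache poisoning — does not account for request latency up
(E) DNS resolution stall — does not account for queue depth growing
(A) is the only candidate with no mismatches.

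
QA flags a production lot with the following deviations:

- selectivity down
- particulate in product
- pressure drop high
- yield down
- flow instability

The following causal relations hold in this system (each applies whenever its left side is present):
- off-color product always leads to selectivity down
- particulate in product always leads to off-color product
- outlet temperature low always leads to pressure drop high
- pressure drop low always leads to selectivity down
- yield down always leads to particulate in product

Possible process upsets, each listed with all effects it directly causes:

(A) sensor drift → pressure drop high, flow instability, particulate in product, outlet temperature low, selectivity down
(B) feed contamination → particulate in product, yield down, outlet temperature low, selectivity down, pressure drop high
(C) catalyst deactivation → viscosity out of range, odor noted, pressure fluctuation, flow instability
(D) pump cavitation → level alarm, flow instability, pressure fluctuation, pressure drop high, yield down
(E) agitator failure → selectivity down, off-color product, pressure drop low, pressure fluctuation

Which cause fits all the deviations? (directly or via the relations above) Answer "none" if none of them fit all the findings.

For each candidate, compare predicted effects to what was observed:
(A) sensor drift — selectivity down yes; particulate in product yes; pressure drop high yes; yield down NO; flow instability yes
(B) feed contamination — does not account for flow instability
(C) catalyst deactivation — selectivity down NO; particulate in product NO; pressure drop high NO; yield down NO; flow instability yes
(D) pump cavitation — accounts for every observation (selectivity down by yield down → particulate in product → off-color product → selectivity down)
(E) agitator failure — selectivity down yes; particulate in product NO; pressure drop high NO; yield down NO; flow instability NO
(D) is the only candidate with no mismatches.

D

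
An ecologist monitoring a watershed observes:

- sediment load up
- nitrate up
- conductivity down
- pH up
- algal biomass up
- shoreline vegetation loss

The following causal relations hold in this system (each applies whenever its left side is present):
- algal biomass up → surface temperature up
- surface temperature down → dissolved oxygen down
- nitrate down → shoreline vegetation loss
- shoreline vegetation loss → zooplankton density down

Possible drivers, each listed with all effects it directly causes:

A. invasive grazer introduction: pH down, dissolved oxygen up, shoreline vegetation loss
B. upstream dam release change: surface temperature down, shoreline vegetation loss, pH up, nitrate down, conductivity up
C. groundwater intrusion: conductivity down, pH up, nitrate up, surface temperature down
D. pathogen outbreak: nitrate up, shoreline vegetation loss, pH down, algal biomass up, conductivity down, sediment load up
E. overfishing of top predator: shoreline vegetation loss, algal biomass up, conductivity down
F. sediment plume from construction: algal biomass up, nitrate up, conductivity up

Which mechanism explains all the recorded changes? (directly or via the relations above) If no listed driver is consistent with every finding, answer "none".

Checking each candidate against the observations:
(A) invasive grazer introduction — sediment load up ✗; nitrate up ✗; conductivity down ✗; pH up ✗; algal biomass up ✗; shoreline vegetation loss ✓
(B) upstream dam release change — fails on sediment load up, nitrate up, conductivity down, algal biomass up (predicts nitrate down, not nitrate up; predicts conductivity up, not conductivity down)
(C) groundwater intrusion — sediment load up ✗; nitrate up ✓; conductivity down ✓; pH up ✓; algal biomass up ✗; shoreline vegetation loss ✗
(D) pathogen outbreak — fails on pH up (predicts pH down, not pH up)
(E) overfishing of top predator — does not account for sediment load up, nitrate up, pH up
(F) sediment plume from construction — fails on sediment load up, conductivity down, pH up, shoreline vegetation loss (predicts conductivity up, not conductivity down)
None of the listed candidates fits everything.

none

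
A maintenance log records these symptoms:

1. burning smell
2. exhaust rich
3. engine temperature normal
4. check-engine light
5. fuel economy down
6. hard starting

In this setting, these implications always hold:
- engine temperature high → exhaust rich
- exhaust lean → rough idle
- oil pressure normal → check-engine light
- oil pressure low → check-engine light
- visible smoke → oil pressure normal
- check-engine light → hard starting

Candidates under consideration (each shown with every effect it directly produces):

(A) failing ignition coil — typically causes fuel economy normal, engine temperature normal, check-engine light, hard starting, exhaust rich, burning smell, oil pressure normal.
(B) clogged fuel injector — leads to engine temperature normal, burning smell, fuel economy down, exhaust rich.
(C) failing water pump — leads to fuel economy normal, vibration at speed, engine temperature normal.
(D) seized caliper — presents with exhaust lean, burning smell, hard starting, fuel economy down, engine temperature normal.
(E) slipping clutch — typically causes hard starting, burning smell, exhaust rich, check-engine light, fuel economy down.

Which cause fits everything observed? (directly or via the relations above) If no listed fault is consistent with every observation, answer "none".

Testing each hypothesis:
(A) failing ignition coil — burning smell +; exhaust rich +; engine temperature normal +; check-engine light +; fuel economy down -; hard starting +
(B) clogged fuel injector — burning smell +; exhaust rich +; engine temperature normal +; check-engine light -; fuel economy down +; hard starting -
(C) failing water pump — burning smell -; exhaust rich -; engine temperature normal +; check-engine light -; fuel economy down -; hard starting -
(D) seized caliper — fails on exhaust rich, check-engine light (predicts exhaust lean, not exhaust rich)
(E) slipping clutch — does not account for engine temperature normal
None of the listed candidates fits everything.

none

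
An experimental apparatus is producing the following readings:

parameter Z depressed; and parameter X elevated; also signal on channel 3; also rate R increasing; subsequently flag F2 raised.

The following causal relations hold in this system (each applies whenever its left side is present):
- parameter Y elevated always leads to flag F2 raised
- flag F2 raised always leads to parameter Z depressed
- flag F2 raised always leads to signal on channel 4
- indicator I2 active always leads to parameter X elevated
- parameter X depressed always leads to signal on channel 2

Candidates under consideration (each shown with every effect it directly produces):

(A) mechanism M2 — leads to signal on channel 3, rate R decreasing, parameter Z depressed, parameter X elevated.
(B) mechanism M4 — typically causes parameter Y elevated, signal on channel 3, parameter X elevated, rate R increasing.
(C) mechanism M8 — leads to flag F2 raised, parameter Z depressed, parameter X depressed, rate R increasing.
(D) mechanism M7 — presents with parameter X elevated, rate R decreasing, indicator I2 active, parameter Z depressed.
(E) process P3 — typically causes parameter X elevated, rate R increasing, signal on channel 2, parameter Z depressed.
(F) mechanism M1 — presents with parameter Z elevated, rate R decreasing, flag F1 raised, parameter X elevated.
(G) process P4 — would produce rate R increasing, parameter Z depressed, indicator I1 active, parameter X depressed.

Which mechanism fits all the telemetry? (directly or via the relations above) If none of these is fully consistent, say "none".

For each candidate, compare predicted effects to what was observed:
(A) mechanism M2 — parameter Z depressed ✓; parameter X elevated ✓; signal on channel 3 ✓; rate R increasing ✗; flag F2 raised ✗
(B) mechanism M4 — parameter Z depressed ✓ (through parameter Y elevated → flag F2 raised → parameter Z depressed); parameter X elevated ✓; signal on channel 3 ✓; rate R increasing ✓; flag F2 raised ✓ (through parameter Y elevated → flag F2 raised)
(C) mechanism M8 — fails on parameter X elevated, signal on channel 3 (predicts parameter X depressed, not parameter X elevated)
(D) mechanism M7 — parameter Z depressed ✓; parameter X elevated ✓; signal on channel 3 ✗; rate R increasing ✗; flag F2 raised ✗
(E) process P3 — parameter Z depressed ✓; parameter X elevated ✓; signal on channel 3 ✗; rate R increasing ✓; flag F2 raised ✗
(F) mechanism M1 — fails on parameter Z depressed, signal on channel 3, rate R increasing, flag F2 raised (predicts parameter Z elevated, not parameter Z depressed; predicts rate R decreasing, not rate R increasing)
(G) process P4 — fails on parameter X elevated, signal on channel 3, flag F2 raised (predicts parameter X depressed, not parameter X elevated)
(B) is the only candidate with no mismatches.

B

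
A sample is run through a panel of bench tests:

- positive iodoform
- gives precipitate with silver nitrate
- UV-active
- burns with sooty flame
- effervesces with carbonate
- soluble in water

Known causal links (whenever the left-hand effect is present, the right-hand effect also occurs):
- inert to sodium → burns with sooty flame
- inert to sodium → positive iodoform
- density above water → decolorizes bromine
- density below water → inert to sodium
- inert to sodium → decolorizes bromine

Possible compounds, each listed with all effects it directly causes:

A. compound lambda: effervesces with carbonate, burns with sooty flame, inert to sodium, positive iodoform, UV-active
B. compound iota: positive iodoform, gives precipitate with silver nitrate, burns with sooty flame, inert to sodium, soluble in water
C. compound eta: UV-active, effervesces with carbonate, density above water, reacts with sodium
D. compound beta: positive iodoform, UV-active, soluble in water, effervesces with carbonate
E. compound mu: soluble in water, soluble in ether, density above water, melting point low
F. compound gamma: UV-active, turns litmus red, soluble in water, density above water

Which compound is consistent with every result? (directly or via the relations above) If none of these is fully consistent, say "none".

Per-candidate check:
(A) compound lambda — positive iodoform +; gives precipitate with silver nitrate -; UV-active +; burns with sooty flame +; effervesces with carbonate +; soluble in water -
(B) compound iota — does not account for UV-active, effervesces with carbonate
(C) compound eta — does not account for positive iodoform, gives precipitate with silver nitrate, burns with sooty flame, soluble in water
(D) compound beta — positive iodoform +; gives precipitate with silver nitrate -; UV-active +; burns with sooty flame -; effervesces with carbonate +; soluble in water +
(E) compound mu — does not account for positive iodoform, gives precipitate with silver nitrate, UV-active, burns with sooty flame, effervesces with carbonate
(F) compound gamma — positive iodoform -; gives precipitate with silver nitrate -; UV-active +; burns with sooty flame -; effervesces with carbonate -; soluble in water +
Every candidate fails on at least one observation.

none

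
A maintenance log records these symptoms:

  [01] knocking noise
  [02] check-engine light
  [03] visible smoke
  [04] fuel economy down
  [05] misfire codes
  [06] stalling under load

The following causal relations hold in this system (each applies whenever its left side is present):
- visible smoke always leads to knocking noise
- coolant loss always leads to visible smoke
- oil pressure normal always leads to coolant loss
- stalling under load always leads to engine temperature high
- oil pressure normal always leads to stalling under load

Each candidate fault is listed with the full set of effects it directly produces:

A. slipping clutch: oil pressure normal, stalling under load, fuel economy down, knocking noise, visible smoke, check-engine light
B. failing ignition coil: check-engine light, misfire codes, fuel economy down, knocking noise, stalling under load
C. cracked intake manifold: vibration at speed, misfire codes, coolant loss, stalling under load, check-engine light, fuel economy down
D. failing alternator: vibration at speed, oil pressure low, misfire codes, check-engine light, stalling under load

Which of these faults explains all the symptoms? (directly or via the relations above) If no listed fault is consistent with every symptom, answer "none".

For each candidate, compare predicted effects to what was observed:
(A) slipping clutch — knocking noise yes; check-engine light yes; visible smoke yes; fuel economy down yes; misfire codes NO; stalling under load yes
(B) failing ignition coil — does not account for visible smoke
(C) cracked intake manifold — accounts for every observation (knocking noise by coolant loss → visible smoke → knocking noise)
(D) failing alternator — knocking noise NO; check-engine light yes; visible smoke NO; fuel economy down NO; misfire codes yes; stalling under load yes
(C) alone accounts for all the evidence.

C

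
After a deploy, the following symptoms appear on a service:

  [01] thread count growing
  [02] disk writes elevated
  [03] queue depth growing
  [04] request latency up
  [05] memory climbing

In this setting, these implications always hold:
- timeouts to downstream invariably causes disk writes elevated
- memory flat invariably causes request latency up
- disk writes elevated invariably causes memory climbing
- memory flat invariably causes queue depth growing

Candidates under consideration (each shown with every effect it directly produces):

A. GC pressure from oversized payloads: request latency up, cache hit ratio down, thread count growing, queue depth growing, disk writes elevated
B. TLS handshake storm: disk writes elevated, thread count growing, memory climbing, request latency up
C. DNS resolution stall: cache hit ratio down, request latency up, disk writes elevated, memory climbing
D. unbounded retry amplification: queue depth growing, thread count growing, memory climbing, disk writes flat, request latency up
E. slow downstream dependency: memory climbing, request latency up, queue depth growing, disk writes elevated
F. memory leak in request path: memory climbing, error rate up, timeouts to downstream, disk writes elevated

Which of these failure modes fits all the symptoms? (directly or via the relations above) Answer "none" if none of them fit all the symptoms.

Testing each hypothesis:
(A) GC pressure from oversized payloads — thread count growing yes; disk writes elevated yes; queue depth growing yes; request latency up yes; memory climbing yes (by disk writes elevated → memory climbing)
(B) TLS handshake storm — does not account for queue depth growing
(C) DNS resolution stall — thread count growing NO; disk writes elevated yes; queue depth growing NO; request latency up yes; memory climbing yes
(D) unbounded retry amplification — fails on disk writes elevated (predicts disk writes flat, not disk writes elevated)
(E) slow downstream dependency — does not account for thread count growing
(F) memory leak in request path — thread count growing NO; disk writes elevated yes; queue depth growing NO; request latency up NO; memory climbing yes
(A) alone accounts for all the evidence.

A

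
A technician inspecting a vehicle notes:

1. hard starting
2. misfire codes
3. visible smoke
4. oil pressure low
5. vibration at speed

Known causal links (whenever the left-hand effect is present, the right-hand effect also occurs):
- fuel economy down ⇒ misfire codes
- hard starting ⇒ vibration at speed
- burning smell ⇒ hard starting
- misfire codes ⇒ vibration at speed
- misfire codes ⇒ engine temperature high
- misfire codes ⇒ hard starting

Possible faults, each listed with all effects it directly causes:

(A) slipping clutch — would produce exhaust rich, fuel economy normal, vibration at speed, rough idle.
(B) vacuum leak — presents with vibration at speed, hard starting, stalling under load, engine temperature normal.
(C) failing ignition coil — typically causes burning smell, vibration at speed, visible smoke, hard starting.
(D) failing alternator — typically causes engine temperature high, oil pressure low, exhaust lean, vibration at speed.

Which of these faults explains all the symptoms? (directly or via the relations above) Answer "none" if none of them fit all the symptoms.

none

Checking each candidate against the observations:
(A) slipping clutch — does not account for hard starting, misfire codes, visible smoke, oil pressure low
(B) vacuum leak — does not account for misfire codes, visible smoke, oil pressure low
(C) failing ignition coil — does not account for misfire codes, oil pressure low
(D) failing alternator — does not account for hard starting, misfire codes, visible smoke
No candidate is consistent with all observations.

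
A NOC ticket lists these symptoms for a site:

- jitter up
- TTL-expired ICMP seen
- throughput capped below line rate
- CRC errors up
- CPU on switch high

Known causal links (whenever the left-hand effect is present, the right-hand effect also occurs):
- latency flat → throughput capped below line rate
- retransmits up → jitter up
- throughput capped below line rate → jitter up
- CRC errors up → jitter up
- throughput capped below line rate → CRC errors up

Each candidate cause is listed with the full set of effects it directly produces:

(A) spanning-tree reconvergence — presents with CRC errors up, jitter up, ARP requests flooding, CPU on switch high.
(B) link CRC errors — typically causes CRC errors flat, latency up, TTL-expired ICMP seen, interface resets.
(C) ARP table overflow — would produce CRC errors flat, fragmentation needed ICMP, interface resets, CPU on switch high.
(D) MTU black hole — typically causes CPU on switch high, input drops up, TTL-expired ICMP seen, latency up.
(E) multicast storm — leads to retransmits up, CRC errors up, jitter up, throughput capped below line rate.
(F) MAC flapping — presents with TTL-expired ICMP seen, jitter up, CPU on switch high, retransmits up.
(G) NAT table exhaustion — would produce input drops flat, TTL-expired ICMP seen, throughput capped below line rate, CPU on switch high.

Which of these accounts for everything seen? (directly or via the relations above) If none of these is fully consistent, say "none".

G

For each candidate, compare predicted effects to what was observed:
(A) spanning-tree reconvergence — does not account for TTL-expired ICMP seen, throughput capped below line rate
(B) link CRC errors — fails on jitter up, throughput capped below line rate, CRC errors up, CPU on switch high (predicts CRC errors flat, not CRC errors up)
(C) ARP table overflow — jitter up miss; TTL-expired ICMP seen miss; throughput capped below line rate miss; CRC errors up miss; CPU on switch high match
(D) MTU black hole — jitter up miss; TTL-expired ICMP seen match; throughput capped below line rate miss; CRC errors up miss; CPU on switch high match
(E) multicast storm — does not account for TTL-expired ICMP seen, CPU on switch high
(F) MAC flapping — does not account for throughput capped below line rate, CRC errors up
(G) NAT table exhaustion — accounts for every observation (jitter up through throughput capped below line rate → jitter up)
(G) alone accounts for all the evidence.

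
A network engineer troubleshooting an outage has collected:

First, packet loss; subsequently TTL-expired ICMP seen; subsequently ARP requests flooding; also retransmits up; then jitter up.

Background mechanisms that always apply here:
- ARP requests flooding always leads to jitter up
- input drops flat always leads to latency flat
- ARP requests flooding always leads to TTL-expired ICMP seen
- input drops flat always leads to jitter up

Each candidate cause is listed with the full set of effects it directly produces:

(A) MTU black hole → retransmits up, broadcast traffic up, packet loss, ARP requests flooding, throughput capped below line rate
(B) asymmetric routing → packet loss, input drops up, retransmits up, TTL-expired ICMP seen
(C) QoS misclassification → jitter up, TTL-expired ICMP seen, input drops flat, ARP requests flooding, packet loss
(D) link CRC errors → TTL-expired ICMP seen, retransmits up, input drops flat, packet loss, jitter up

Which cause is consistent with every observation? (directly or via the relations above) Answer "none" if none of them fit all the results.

A

For each candidate, compare predicted effects to what was observed:
(A) MTU black hole — accounts for every observation (TTL-expired ICMP seen through ARP requests flooding → TTL-expired ICMP seen)
(B) asymmetric routing — does not account for ARP requests flooding, jitter up
(C) QoS misclassification — packet loss +; TTL-expired ICMP seen +; ARP requests flooding +; retransmits up -; jitter up +
(D) link CRC errors — packet loss +; TTL-expired ICMP seen +; ARP requests flooding -; retransmits up +; jitter up +
(A) is the only candidate with no mismatches.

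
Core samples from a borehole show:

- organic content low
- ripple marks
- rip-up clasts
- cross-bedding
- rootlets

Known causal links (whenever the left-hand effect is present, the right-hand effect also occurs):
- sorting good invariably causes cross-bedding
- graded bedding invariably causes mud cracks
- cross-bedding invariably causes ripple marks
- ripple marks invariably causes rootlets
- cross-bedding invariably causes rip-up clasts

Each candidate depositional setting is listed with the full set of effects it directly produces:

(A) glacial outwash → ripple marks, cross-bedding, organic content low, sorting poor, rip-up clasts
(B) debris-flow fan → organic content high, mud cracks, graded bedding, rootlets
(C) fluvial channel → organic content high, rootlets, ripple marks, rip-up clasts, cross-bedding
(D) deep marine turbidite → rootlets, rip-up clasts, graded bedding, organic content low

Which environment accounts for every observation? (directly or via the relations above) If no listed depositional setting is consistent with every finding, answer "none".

A

Testing each hypothesis:
(A) glacial outwash — accounts for every observation (rootlets via ripple marks → rootlets)
(B) debris-flow fan — organic content low -; ripple marks -; rip-up clasts -; cross-bedding -; rootlets +
(C) fluvial channel — fails on organic content low (predicts organic content high, not organic content low)
(D) deep marine turbidite — does not account for ripple marks, cross-bedding
(A) alone accounts for all the evidence.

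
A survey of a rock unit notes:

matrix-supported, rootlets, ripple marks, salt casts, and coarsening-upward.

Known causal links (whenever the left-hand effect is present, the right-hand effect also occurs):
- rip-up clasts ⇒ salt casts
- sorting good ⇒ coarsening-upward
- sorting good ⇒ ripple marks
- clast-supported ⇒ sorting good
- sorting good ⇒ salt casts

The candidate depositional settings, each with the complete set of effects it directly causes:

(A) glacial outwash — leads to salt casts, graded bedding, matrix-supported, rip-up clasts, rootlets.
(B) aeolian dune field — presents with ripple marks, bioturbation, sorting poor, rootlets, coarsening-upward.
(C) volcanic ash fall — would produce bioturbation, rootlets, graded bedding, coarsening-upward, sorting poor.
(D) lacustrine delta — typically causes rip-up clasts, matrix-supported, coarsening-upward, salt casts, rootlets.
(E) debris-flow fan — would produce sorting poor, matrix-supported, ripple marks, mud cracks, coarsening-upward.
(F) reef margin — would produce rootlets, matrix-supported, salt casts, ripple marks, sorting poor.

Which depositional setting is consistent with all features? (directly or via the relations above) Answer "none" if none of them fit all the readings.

none

Testing each hypothesis:
(A) glacial outwash — matrix-supported +; rootlets +; ripple marks -; salt casts +; coarsening-upward -
(B) aeolian dune field — does not account for matrix-supported, salt casts
(C) volcanic ash fall — does not account for matrix-supported, ripple marks, salt casts
(D) lacustrine delta — matrix-supported +; rootlets +; ripple marks -; salt casts +; coarsening-upward +
(E) debris-flow fan — matrix-supported +; rootlets -; ripple marks +; salt casts -; coarsening-upward +
(F) reef margin — matrix-supported +; rootlets +; ripple marks +; salt casts +; coarsening-upward -
None of the listed candidates fits everything.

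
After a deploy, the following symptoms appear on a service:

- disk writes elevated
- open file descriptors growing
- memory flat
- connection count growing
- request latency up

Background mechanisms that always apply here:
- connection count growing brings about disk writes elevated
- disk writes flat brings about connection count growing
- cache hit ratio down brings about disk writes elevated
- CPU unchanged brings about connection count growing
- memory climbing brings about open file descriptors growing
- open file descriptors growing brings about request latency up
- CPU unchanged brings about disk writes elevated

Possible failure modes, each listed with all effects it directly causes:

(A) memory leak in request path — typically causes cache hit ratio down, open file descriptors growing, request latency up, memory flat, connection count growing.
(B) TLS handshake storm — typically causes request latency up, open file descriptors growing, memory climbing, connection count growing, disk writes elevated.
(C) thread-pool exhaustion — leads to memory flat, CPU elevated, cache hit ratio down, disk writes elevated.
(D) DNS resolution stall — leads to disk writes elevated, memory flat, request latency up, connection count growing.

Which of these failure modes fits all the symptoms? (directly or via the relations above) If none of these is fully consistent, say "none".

A

For each candidate, compare predicted effects to what was observed:
(A) memory leak in request path — disk writes elevated yes (by connection count growing → disk writes elevated); open file descriptors growing yes; memory flat yes; connection count growing yes; request latency up yes
(B) TLS handshake storm — fails on memory flat (predicts memory climbing, not memory flat)
(C) thread-pool exhaustion — does not account for open file descriptors growing, connection count growing, request latency up
(D) DNS resolution stall — disk writes elevated yes; open file descriptors growing NO; memory flat yes; connection count growing yes; request latency up yes
(A) alone accounts for all the evidence.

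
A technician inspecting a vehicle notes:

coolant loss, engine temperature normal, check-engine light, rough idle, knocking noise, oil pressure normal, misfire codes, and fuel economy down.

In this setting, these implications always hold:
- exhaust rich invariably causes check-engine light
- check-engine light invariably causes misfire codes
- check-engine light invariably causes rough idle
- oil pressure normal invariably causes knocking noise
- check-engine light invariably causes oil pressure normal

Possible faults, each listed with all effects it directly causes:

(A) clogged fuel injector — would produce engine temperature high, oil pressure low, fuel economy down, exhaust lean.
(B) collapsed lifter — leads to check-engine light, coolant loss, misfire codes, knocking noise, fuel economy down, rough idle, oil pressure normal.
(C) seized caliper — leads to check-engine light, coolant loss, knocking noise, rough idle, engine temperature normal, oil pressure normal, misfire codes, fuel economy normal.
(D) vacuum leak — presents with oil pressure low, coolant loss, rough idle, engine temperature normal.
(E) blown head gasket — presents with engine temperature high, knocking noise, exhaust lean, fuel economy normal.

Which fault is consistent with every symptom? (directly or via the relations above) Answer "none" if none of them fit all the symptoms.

Checking each candidate against the observations:
(A) clogged fuel injector — coolant loss ✗; engine temperature normal ✗; check-engine light ✗; rough idle ✗; knocking noise ✗; oil pressure normal ✗; misfire codes ✗; fuel economy down ✓
(B) collapsed lifter — coolant loss ✓; engine temperature normal ✗; check-engine light ✓; rough idle ✓; knocking noise ✓; oil pressure normal ✓; misfire codes ✓; fuel economy down ✓
(C) seized caliper — coolant loss ✓; engine temperature normal ✓; check-engine light ✓; rough idle ✓; knocking noise ✓; oil pressure normal ✓; misfire codes ✓; fuel economy down ✗
(D) vacuum leak — coolant loss ✓; engine temperature normal ✓; check-engine light ✗; rough idle ✓; knocking noise ✗; oil pressure normal ✗; misfire codes ✗; fuel economy down ✗
(E) blown head gasket — coolant loss ✗; engine temperature normal ✗; check-engine light ✗; rough idle ✗; knocking noise ✓; oil pressure normal ✗; misfire codes ✗; fuel economy down ✗
No candidate is consistent with all observations.

none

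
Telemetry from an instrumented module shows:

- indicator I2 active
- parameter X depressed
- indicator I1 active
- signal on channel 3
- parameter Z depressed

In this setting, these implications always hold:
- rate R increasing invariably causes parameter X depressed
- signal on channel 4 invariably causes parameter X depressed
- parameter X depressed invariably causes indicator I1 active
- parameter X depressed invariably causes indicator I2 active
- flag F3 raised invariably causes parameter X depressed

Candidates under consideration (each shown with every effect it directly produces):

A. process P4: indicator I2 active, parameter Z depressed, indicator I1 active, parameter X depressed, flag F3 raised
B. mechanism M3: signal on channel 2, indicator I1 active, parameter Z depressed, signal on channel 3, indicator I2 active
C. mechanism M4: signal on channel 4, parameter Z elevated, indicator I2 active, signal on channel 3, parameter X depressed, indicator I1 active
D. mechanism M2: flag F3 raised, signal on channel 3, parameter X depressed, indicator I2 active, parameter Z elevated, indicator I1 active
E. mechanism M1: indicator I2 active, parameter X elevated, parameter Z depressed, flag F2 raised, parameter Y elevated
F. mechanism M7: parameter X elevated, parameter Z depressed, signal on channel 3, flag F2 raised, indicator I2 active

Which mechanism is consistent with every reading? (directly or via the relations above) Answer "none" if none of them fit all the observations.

none

Checking each candidate against the observations:
(A) process P4 — does not account for signal on channel 3
(B) mechanism M3 — does not account for parameter X depressed
(C) mechanism M4 — fails on parameter Z depressed (predicts parameter Z elevated, not parameter Z depressed)
(D) mechanism M2 — fails on parameter Z depressed (predicts parameter Z elevated, not parameter Z depressed)
(E) mechanism M1 — fails on parameter X depressed, indicator I1 active, signal on channel 3 (predicts parameter X elevated, not parameter X depressed)
(F) mechanism M7 — fails on parameter X depressed, indicator I1 active (predicts parameter X elevated, not parameter X depressed)
Every candidate fails on at least one observation.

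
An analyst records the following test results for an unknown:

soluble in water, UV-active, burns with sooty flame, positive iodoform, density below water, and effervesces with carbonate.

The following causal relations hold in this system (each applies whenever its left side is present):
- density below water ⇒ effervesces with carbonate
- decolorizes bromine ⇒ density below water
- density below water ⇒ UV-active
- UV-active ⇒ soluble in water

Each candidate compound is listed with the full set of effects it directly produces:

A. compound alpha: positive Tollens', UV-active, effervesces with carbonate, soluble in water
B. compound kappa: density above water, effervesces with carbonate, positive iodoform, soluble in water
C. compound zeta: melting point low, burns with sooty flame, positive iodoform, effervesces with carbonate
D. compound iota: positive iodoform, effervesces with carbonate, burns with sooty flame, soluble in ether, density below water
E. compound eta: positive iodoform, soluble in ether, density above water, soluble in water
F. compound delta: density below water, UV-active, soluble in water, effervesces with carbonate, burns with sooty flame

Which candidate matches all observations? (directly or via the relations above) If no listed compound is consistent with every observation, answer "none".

D

Testing each hypothesis:
(A) compound alpha — does not account for burns with sooty flame, positive iodoform, density below water
(B) compound kappa — fails on UV-active, burns with sooty flame, density below water (predicts density above water, not density below water)
(C) compound zeta — soluble in water -; UV-active -; burns with sooty flame +; positive iodoform +; density below water -; effervesces with carbonate +
(D) compound iota — soluble in water + (by density below water → UV-active → soluble in water); UV-active + (by density below water → UV-active); burns with sooty flame +; positive iodoform +; density below water +; effervesces with carbonate +
(E) compound eta — soluble in water +; UV-active -; burns with sooty flame -; positive iodoform +; density below water -; effervesces with carbonate -
(F) compound delta — does not account for positive iodoform
(D) is the only candidate with no mismatches.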